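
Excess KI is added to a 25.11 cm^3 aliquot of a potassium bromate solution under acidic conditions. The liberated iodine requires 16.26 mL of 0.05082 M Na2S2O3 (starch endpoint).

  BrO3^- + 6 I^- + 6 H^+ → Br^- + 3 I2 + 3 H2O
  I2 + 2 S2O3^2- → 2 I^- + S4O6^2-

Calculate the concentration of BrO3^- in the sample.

0.005485 M

n(S2O3^2-) = 0.01626 × 0.05082 = 8.263 × 10^-4 mol
n(I2) = n(S2O3^2-)/2 = 4.132 × 10^-4 mol
From the 1:3 ratio, n(BrO3^-) in the aliquot = 1/3 × 4.132 × 10^-4 = 1.377 × 10^-4 mol
[BrO3^-] = 1.377 × 10^-4 / 0.02511 = 0.005485 mol/L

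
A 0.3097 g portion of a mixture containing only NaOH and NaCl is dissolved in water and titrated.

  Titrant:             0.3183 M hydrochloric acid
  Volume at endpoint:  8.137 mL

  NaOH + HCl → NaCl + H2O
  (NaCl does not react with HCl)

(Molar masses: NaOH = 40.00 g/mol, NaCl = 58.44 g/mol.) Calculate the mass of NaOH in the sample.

0.1036 g

n(HCl) = 0.008137 × 0.3183 = 2.590 × 10^-3 mol
Let x = n(NaOH), y = n(NaCl).
Titrant: 1x = 2.590 × 10^-3;  mass: 40.00x + 58.44y = 0.3097
Solving, x = 2.590 × 10^-3 mol, y = 3.527 × 10^-3 mol
mass of NaOH = 2.590 × 10^-3 × 40.00 = 0.1036 g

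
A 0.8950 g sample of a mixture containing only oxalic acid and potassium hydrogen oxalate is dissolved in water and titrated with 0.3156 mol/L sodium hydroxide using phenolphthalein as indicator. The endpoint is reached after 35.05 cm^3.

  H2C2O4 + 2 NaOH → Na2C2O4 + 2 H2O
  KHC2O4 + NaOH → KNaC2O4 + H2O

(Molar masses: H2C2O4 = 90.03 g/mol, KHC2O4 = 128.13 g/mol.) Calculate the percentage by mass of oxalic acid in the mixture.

n(NaOH) = 0.03505 × 0.3156 = 0.01106 mol
Let x = n(H2C2O4), y = n(KHC2O4).
Titrant: 2x + 1y = 0.01106;  mass: 90.03x + 128.13y = 0.8950
Solving, x = 3.142 × 10^-3 mol, y = 4.777 × 10^-3 mol
mass of H2C2O4 = 3.142 × 10^-3 × 90.03 = 0.2829 g
% H2C2O4 = 0.2829 / 0.8950 × 100 = 31.61 %

31.61 %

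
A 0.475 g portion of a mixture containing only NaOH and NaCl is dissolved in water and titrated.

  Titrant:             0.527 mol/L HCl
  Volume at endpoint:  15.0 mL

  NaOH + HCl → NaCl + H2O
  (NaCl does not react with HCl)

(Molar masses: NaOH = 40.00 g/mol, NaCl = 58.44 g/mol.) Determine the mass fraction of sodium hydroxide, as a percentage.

66.6 %

n(HCl) = 0.0150 × 0.527 = 7.91 × 10^-3 mol
Let x = n(NaOH), y = n(NaCl).
Titrant: 1x = 7.91 × 10^-3;  mass: 40.00x + 58.44y = 0.475
Solving, x = 7.91 × 10^-3 mol, y = 2.72 × 10^-3 mol
mass of NaOH = 7.91 × 10^-3 × 40.00 = 0.316 g
% NaOH = 0.316 / 0.475 × 100 = 66.6 %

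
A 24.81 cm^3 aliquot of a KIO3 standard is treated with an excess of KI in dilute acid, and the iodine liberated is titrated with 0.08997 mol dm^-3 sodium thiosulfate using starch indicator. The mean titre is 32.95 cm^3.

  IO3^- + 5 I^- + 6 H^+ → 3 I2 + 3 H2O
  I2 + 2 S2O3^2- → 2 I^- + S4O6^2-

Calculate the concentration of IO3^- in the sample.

0.01991 mol/L

n(S2O3^2-) = 0.03295 × 0.08997 = 2.965 × 10^-3 mol
n(I2) = n(S2O3^2-)/2 = 1.482 × 10^-3 mol
From the 1:3 ratio, n(IO3^-) in the aliquot = 1/3 × 1.482 × 10^-3 = 4.941 × 10^-4 mol
[IO3^-] = 4.941 × 10^-4 / 0.02481 = 0.01991 mol/L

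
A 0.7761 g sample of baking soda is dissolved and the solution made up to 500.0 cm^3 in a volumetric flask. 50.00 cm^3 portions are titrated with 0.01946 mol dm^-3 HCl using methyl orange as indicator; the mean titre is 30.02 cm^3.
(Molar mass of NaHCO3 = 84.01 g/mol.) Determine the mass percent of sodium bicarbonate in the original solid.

63.24 %

NaHCO3 + HCl → NaCl + H2O + CO2
n(HCl) per titration = 0.03002 × 0.01946 = 5.842 × 10^-4 mol
n(NaHCO3) in each aliquot = 5.842 × 10^-4 mol (1:1 ratio)
n(NaHCO3) in the whole flask = 5.842 × 10^-4 × 500.0/50.00 = 5.842 × 10^-3 mol
mass of NaHCO3 = 5.842 × 10^-3 × 84.01 = 0.4908 g
% NaHCO3 = 0.4908 / 0.7761 × 100 = 63.24 %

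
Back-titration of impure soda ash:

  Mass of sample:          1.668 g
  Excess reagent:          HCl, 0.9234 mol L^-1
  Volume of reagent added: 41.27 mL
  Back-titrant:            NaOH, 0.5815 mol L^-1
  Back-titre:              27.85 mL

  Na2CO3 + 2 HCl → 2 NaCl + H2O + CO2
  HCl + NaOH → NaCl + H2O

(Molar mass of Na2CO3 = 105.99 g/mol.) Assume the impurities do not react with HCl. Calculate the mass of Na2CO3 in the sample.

1.161 g

n(HCl) added = 0.04127 × 0.9234 = 0.03811 mol
n(NaOH) used in back-titration = 0.02785 × 0.5815 = 0.01619 mol
n(HCl) left over = 0.01619 mol (1:1 ratio)
n(HCl) consumed by analyte = 0.03811 − 0.01619 = 0.02191 mol
From the 1:2 ratio, n(Na2CO3) = 1/2 × 0.02191 = 0.01096 mol
mass of Na2CO3 = 0.01096 × 105.99 = 1.161 g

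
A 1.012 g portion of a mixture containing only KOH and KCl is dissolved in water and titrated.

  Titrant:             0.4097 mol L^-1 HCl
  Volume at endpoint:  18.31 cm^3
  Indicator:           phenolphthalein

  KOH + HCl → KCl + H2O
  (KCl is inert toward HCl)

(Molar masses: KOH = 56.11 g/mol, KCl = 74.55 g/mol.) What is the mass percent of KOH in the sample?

n(HCl) = 0.01831 × 0.4097 = 7.502 × 10^-3 mol
Let x = n(KOH), y = n(KCl).
Titrant: 1x = 7.502 × 10^-3;  mass: 56.11x + 74.55y = 1.012
Solving, x = 7.502 × 10^-3 mol, y = 7.929 × 10^-3 mol
mass of KOH = 7.502 × 10^-3 × 56.11 = 0.4209 g
% KOH = 0.4209 / 1.012 × 100 = 41.59 %

41.59 %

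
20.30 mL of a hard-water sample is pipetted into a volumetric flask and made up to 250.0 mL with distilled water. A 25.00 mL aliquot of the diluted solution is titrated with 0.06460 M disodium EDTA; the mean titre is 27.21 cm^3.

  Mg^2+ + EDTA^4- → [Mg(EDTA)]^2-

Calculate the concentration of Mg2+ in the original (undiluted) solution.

0.8659 M

n(EDTA) = 0.02721 × 0.06460 = 1.758 × 10^-3 mol
n(Mg2+) in the aliquot = 1.758 × 10^-3 mol (1:1 ratio)
[Mg2+]_dilute = 1.758 × 10^-3 / 0.02500 = 0.07031 mol/L
Dilution factor = 250.0 / 20.30 = 12.32
[Mg2+]_stock = 0.07031 × 12.32 = 0.8659 mol/L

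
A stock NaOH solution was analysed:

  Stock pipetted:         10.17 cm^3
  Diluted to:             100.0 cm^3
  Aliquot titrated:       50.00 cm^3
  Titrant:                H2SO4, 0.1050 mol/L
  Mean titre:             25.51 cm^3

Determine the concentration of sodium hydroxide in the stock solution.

1.054 mol/L

2 NaOH + H2SO4 → Na2SO4 + 2 H2O
n(H2SO4) = 0.02551 × 0.1050 = 2.679 × 10^-3 mol
From the 2:1 ratio, n(NaOH) in the aliquot = 2/1 × 2.679 × 10^-3 = 5.357 × 10^-3 mol
[NaOH]_dilute = 5.357 × 10^-3 / 0.05000 = 0.1071 mol/L
Dilution factor = 100.0 / 10.17 = 9.833
[NaOH]_stock = 0.1071 × 9.833 = 1.054 mol/L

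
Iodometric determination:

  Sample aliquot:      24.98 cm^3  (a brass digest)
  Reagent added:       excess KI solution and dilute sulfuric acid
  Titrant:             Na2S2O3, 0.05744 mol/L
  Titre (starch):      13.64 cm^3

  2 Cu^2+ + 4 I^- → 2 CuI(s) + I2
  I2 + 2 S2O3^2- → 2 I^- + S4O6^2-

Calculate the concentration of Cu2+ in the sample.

0.03136 mol/L

n(S2O3^2-) = 0.01364 × 0.05744 = 7.835 × 10^-4 mol
n(I2) = n(S2O3^2-)/2 = 3.917 × 10^-4 mol
From the 2:1 ratio, n(Cu2+) in the aliquot = 2/1 × 3.917 × 10^-4 = 7.835 × 10^-4 mol
[Cu2+] = 7.835 × 10^-4 / 0.02498 = 0.03136 mol/L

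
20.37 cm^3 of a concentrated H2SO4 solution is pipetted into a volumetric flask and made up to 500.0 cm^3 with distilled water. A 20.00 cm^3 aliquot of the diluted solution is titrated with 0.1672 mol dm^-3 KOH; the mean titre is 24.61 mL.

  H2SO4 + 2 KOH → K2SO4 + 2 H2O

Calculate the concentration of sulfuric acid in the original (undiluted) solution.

2.525 mol/L

n(KOH) = 0.02461 × 0.1672 = 4.115 × 10^-3 mol
From the 1:2 ratio, n(H2SO4) in the aliquot = 1/2 × 4.115 × 10^-3 = 2.057 × 10^-3 mol
[H2SO4]_dilute = 2.057 × 10^-3 / 0.02000 = 0.1029 mol/L
Dilution factor = 500.0 / 20.37 = 24.55
[H2SO4]_stock = 0.1029 × 24.55 = 2.525 mol/L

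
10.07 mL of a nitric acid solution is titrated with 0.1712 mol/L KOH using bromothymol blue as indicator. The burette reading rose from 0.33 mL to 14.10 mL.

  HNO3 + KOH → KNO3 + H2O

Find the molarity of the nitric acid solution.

0.2341 mol/L

n(KOH) = 0.01377 L × 0.1712 mol/L = 2.357 × 10^-3 mol
n(HNO3) = 2.357 × 10^-3 mol (1:1 mole ratio)
[HNO3] = 2.357 × 10^-3 mol / 0.01007 L = 0.2341 mol/L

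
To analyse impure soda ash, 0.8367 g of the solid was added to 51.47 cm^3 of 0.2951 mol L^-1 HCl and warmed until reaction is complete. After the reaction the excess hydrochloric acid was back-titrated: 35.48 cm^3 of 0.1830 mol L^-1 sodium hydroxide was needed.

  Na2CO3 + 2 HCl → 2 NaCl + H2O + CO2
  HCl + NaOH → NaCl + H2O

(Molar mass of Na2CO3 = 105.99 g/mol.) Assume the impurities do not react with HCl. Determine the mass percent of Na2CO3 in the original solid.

n(HCl) added = 0.05147 × 0.2951 = 0.01519 mol
n(NaOH) used in back-titration = 0.03548 × 0.1830 = 6.493 × 10^-3 mol
n(HCl) left over = 6.493 × 10^-3 mol (1:1 ratio)
n(HCl) consumed by analyte = 0.01519 − 6.493 × 10^-3 = 8.696 × 10^-3 mol
From the 1:2 ratio, n(Na2CO3) = 1/2 × 8.696 × 10^-3 = 4.348 × 10^-3 mol
mass of Na2CO3 = 4.348 × 10^-3 × 105.99 = 0.4608 g
% Na2CO3 = 0.4608 / 0.8367 × 100 = 55.08 %

55.08 %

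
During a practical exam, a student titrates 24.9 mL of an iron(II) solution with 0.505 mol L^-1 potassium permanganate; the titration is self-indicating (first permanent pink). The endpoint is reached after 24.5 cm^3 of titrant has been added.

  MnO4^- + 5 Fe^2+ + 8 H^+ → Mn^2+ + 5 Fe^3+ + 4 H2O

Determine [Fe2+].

2.48 mol/L

n(KMnO4) = 0.0245 L × 0.505 mol/L = 0.0124 mol
From the 5:1 mole ratio, n(Fe2+) = 5/1 × 0.0124 = 0.0619 mol
[Fe2+] = 0.0619 mol / 0.0249 L = 2.48 mol/L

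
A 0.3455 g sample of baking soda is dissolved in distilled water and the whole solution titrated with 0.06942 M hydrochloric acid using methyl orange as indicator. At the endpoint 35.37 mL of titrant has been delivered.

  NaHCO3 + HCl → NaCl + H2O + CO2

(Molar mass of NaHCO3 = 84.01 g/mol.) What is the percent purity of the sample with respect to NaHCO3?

n(HCl) = 0.03537 L × 0.06942 mol/L = 2.455 × 10^-3 mol
n(NaHCO3) = 2.455 × 10^-3 mol (1:1 ratio)
mass of NaHCO3 = 2.455 × 10^-3 × 84.01 g/mol = 0.2063 g
% NaHCO3 = 0.2063 / 0.3455 × 100 = 59.70 %

59.70 %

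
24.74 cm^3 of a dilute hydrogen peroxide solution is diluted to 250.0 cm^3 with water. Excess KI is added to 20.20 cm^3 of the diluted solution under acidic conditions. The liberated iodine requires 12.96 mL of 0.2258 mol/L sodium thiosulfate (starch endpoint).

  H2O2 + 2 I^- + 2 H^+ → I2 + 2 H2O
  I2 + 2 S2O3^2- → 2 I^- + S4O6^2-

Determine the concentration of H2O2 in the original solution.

0.7320 mol/L

n(S2O3^2-) = 0.01296 × 0.2258 = 2.926 × 10^-3 mol
n(I2) = n(S2O3^2-)/2 = 1.463 × 10^-3 mol
n(H2O2) in the aliquot = 1.463 × 10^-3 mol (1:1 ratio)
[H2O2]_dilute = 1.463 × 10^-3 / 0.02020 = 0.07243 mol/L
[H2O2]_original = 0.07243 × 250.0/24.74 = 0.7320 mol/L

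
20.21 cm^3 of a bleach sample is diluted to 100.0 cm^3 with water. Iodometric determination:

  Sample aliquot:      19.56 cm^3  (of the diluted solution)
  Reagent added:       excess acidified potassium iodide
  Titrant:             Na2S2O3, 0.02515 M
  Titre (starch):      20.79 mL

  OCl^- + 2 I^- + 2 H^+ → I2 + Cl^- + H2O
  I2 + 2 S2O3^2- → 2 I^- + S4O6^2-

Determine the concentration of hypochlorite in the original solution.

0.06613 M

n(S2O3^2-) = 0.02079 × 0.02515 = 5.229 × 10^-4 mol
n(I2) = n(S2O3^2-)/2 = 2.614 × 10^-4 mol
n(OCl^-) in the aliquot = 2.614 × 10^-4 mol (1:1 ratio)
[OCl^-]_dilute = 2.614 × 10^-4 / 0.01956 = 0.01337 mol/L
[OCl^-]_original = 0.01337 × 100.0/20.21 = 0.06613 mol/L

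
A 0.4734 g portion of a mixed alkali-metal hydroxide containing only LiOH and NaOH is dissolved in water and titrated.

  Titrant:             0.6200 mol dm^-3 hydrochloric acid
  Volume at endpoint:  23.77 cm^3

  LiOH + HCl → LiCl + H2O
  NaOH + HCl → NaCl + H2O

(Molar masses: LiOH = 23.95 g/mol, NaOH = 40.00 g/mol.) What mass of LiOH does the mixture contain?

0.1732 g

n(HCl) = 0.02377 × 0.6200 = 0.01474 mol
Let x = n(LiOH), y = n(NaOH).
Titrant: 1x + 1y = 0.01474;  mass: 23.95x + 40.00y = 0.4734
Solving, x = 7.233 × 10^-3 mol, y = 7.504 × 10^-3 mol
mass of LiOH = 7.233 × 10^-3 × 23.95 = 0.1732 g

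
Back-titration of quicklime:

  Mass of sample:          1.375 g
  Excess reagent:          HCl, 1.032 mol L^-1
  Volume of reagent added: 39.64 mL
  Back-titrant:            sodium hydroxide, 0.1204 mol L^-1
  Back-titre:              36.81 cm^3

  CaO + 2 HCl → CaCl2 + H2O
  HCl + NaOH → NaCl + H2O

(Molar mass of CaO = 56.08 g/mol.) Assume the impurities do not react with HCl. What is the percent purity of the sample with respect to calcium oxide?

n(HCl) added = 0.03964 × 1.032 = 0.04091 mol
n(NaOH) used in back-titration = 0.03681 × 0.1204 = 4.432 × 10^-3 mol
n(HCl) left over = 4.432 × 10^-3 mol (1:1 ratio)
n(HCl) consumed by analyte = 0.04091 − 4.432 × 10^-3 = 0.03648 mol
From the 1:2 ratio, n(CaO) = 1/2 × 0.03648 = 0.01824 mol
mass of CaO = 0.01824 × 56.08 = 1.023 g
% CaO = 1.023 / 1.375 × 100 = 74.39 %

74.39 %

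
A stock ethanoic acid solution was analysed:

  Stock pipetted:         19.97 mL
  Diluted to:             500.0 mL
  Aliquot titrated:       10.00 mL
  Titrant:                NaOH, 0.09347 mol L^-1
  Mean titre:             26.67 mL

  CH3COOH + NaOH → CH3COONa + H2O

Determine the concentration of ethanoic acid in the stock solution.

6.241 mol/L

n(NaOH) = 0.02667 × 0.09347 = 2.493 × 10^-3 mol
n(CH3COOH) in the aliquot = 2.493 × 10^-3 mol (1:1 ratio)
[CH3COOH]_dilute = 2.493 × 10^-3 / 0.01000 = 0.2493 mol/L
Dilution factor = 500.0 / 19.97 = 25.04
[CH3COOH]_stock = 0.2493 × 25.04 = 6.241 mol/L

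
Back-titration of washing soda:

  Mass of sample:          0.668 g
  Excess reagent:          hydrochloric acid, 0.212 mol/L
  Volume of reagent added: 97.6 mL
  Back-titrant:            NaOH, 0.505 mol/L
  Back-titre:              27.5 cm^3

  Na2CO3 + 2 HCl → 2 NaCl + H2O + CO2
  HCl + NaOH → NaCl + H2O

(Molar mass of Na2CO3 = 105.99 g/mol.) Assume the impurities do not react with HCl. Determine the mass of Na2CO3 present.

n(HCl) added = 0.0976 × 0.212 = 0.0207 mol
n(NaOH) used in back-titration = 0.0275 × 0.505 = 0.0139 mol
n(HCl) left over = 0.0139 mol (1:1 ratio)
n(HCl) consumed by analyte = 0.0207 − 0.0139 = 6.80 × 10^-3 mol
From the 1:2 ratio, n(Na2CO3) = 1/2 × 6.80 × 10^-3 = 3.40 × 10^-3 mol
mass of Na2CO3 = 3.40 × 10^-3 × 105.99 = 0.361 g

0.361 g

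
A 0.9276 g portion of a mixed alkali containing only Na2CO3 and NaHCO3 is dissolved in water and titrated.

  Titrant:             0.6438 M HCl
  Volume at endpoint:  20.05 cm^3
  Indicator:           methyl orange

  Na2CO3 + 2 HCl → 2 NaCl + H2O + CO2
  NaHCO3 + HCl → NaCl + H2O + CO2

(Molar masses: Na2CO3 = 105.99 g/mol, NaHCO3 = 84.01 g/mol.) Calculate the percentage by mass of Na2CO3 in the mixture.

n(HCl) = 0.02005 × 0.6438 = 0.01291 mol
Let x = n(Na2CO3), y = n(NaHCO3).
Titrant: 2x + 1y = 0.01291;  mass: 105.99x + 84.01y = 0.9276
Solving, x = 2.528 × 10^-3 mol, y = 7.852 × 10^-3 mol
mass of Na2CO3 = 2.528 × 10^-3 × 105.99 = 0.2680 g
% Na2CO3 = 0.2680 / 0.9276 × 100 = 28.89 %

28.89 %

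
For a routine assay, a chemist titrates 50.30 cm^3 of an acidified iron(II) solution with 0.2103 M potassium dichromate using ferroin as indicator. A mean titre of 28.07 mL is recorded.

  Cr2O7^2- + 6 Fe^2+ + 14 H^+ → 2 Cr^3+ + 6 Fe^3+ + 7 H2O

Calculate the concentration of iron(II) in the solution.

n(K2Cr2O7) = 0.02807 L × 0.2103 mol/L = 5.903 × 10^-3 mol
From the 6:1 mole ratio, n(Fe2+) = 6/1 × 5.903 × 10^-3 = 0.03542 mol
[Fe2+] = 0.03542 mol / 0.05030 L = 0.7041 mol/L

0.7041 M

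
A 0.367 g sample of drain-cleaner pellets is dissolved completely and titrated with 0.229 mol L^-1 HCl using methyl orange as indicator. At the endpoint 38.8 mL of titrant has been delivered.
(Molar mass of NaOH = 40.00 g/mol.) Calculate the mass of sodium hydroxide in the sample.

0.355 g

NaOH + HCl → NaCl + H2O
n(HCl) = 0.0388 L × 0.229 mol/L = 8.89 × 10^-3 mol
n(NaOH) = 8.89 × 10^-3 mol (1:1 ratio)
mass of NaOH = 8.89 × 10^-3 × 40.00 g/mol = 0.355 g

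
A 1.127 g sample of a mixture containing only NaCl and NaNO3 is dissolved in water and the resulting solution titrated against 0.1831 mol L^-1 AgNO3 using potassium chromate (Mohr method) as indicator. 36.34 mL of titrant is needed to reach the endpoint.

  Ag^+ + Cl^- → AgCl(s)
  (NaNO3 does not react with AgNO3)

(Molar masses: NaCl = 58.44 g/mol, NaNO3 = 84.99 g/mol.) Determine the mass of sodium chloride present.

n(AgNO3) = 0.03634 × 0.1831 = 6.654 × 10^-3 mol
Let x = n(NaCl), y = n(NaNO3).
Titrant: 1x = 6.654 × 10^-3;  mass: 58.44x + 84.99y = 1.127
Solving, x = 6.654 × 10^-3 mol, y = 8.685 × 10^-3 mol
mass of NaCl = 6.654 × 10^-3 × 58.44 = 0.3889 g

0.3889 g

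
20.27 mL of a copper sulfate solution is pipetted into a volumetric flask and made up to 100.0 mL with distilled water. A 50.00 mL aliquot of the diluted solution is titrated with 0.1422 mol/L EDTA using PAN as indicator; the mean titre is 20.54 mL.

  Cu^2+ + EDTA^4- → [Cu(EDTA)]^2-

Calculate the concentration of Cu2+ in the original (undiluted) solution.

0.2882 mol/L

n(EDTA) = 0.02054 × 0.1422 = 2.921 × 10^-3 mol
n(Cu2+) in the aliquot = 2.921 × 10^-3 mol (1:1 ratio)
[Cu2+]_dilute = 2.921 × 10^-3 / 0.05000 = 0.05842 mol/L
Dilution factor = 100.0 / 20.27 = 4.933
[Cu2+]_stock = 0.05842 × 4.933 = 0.2882 mol/L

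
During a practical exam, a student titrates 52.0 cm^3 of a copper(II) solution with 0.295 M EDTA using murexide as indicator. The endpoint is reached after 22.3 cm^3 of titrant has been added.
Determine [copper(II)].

Cu^2+ + EDTA^4- → [Cu(EDTA)]^2-
n(EDTA) = 0.0223 L × 0.295 mol/L = 6.58 × 10^-3 mol
n(Cu2+) = 6.58 × 10^-3 mol (1:1 mole ratio)
[Cu2+] = 6.58 × 10^-3 mol / 0.0520 L = 0.127 mol/L

0.127 M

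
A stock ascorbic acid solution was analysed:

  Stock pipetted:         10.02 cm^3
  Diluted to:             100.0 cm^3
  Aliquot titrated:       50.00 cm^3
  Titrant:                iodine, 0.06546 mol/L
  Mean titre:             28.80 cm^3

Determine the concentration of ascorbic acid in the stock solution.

0.3763 mol/L

C6H8O6 + I2 → C6H6O6 + 2 HI
n(I2) = 0.02880 × 0.06546 = 1.885 × 10^-3 mol
n(C6H8O6) in the aliquot = 1.885 × 10^-3 mol (1:1 ratio)
[C6H8O6]_dilute = 1.885 × 10^-3 / 0.05000 = 0.03770 mol/L
Dilution factor = 100.0 / 10.02 = 9.980
[C6H8O6]_stock = 0.03770 × 9.980 = 0.3763 mol/L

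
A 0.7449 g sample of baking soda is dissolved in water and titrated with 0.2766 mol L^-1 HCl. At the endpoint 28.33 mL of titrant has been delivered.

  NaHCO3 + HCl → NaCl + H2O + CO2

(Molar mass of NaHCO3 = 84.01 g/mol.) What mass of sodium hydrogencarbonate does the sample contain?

n(HCl) = 0.02833 L × 0.2766 mol/L = 7.836 × 10^-3 mol
n(NaHCO3) = 7.836 × 10^-3 mol (1:1 ratio)
mass of NaHCO3 = 7.836 × 10^-3 × 84.01 g/mol = 0.6583 g

0.6583 g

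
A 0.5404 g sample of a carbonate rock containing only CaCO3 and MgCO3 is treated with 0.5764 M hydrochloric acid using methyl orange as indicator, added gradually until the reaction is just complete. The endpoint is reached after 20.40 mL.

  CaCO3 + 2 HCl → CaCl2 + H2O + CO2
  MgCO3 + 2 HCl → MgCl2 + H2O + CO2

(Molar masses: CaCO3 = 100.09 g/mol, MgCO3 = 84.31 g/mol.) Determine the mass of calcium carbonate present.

n(HCl) = 0.02040 × 0.5764 = 0.01176 mol
Let x = n(CaCO3), y = n(MgCO3).
Titrant: 2x + 2y = 0.01176;  mass: 100.09x + 84.31y = 0.5404
Solving, x = 2.834 × 10^-3 mol, y = 3.045 × 10^-3 mol
mass of CaCO3 = 2.834 × 10^-3 × 100.09 = 0.2836 g

0.2836 g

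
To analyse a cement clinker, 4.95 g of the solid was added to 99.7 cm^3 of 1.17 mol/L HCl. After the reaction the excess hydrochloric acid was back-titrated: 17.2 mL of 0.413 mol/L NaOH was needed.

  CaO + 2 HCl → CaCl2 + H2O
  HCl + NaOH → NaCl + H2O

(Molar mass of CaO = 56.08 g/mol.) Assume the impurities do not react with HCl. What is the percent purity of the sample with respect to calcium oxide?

62.1 %

n(HCl) added = 0.0997 × 1.17 = 0.117 mol
n(NaOH) used in back-titration = 0.0172 × 0.413 = 7.10 × 10^-3 mol
n(HCl) left over = 7.10 × 10^-3 mol (1:1 ratio)
n(HCl) consumed by analyte = 0.117 − 7.10 × 10^-3 = 0.110 mol
From the 1:2 ratio, n(CaO) = 1/2 × 0.110 = 0.0548 mol
mass of CaO = 0.0548 × 56.08 = 3.07 g
% CaO = 3.07 / 4.95 × 100 = 62.1 %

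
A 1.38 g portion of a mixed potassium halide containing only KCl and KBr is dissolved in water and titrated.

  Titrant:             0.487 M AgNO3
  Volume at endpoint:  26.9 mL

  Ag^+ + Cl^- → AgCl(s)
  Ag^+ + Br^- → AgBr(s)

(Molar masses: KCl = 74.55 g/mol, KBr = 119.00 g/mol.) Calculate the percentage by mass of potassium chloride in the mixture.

n(AgNO3) = 0.0269 × 0.487 = 0.0131 mol
Let x = n(KCl), y = n(KBr).
Titrant: 1x + 1y = 0.0131;  mass: 74.55x + 119.00y = 1.38
Solving, x = 4.03 × 10^-3 mol, y = 9.07 × 10^-3 mol
mass of KCl = 4.03 × 10^-3 × 74.55 = 0.300 g
% KCl = 0.300 / 1.38 × 100 = 21.7 %

21.7 %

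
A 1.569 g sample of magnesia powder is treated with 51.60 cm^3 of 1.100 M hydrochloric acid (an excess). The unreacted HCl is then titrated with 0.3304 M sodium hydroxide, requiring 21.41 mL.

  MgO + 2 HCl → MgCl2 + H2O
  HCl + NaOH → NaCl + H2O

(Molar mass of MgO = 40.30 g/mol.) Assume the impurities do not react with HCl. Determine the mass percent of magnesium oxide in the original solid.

63.81 %

n(HCl) added = 0.05160 × 1.100 = 0.05676 mol
n(NaOH) used in back-titration = 0.02141 × 0.3304 = 7.074 × 10^-3 mol
n(HCl) left over = 7.074 × 10^-3 mol (1:1 ratio)
n(HCl) consumed by analyte = 0.05676 − 7.074 × 10^-3 = 0.04969 mol
From the 1:2 ratio, n(MgO) = 1/2 × 0.04969 = 0.02484 mol
mass of MgO = 0.02484 × 40.30 = 1.001 g
% MgO = 1.001 / 1.569 × 100 = 63.81 %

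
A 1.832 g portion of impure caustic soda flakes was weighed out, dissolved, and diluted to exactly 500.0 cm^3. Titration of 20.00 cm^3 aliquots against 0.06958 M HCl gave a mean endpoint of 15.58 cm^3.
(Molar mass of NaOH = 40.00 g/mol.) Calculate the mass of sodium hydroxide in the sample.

NaOH + HCl → NaCl + H2O
n(HCl) per titration = 0.01558 × 0.06958 = 1.084 × 10^-3 mol
n(NaOH) in each aliquot = 1.084 × 10^-3 mol (1:1 ratio)
n(NaOH) in the whole flask = 1.084 × 10^-3 × 500.0/20.00 = 0.02710 mol
mass of NaOH = 0.02710 × 40.00 = 1.084 g

1.084 g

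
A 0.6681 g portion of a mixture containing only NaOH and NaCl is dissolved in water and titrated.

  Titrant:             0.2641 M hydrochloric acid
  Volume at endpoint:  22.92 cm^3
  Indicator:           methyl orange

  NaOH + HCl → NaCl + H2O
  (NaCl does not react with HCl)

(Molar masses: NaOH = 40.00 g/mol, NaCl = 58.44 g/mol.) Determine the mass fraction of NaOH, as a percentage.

36.24 %

n(HCl) = 0.02292 × 0.2641 = 6.053 × 10^-3 mol
Let x = n(NaOH), y = n(NaCl).
Titrant: 1x = 6.053 × 10^-3;  mass: 40.00x + 58.44y = 0.6681
Solving, x = 6.053 × 10^-3 mol, y = 7.289 × 10^-3 mol
mass of NaOH = 6.053 × 10^-3 × 40.00 = 0.2421 g
% NaOH = 0.2421 / 0.6681 × 100 = 36.24 %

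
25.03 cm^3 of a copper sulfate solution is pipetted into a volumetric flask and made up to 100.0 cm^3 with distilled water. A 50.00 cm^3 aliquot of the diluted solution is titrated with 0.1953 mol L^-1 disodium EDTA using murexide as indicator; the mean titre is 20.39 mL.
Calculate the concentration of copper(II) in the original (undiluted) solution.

0.3182 mol/L

Cu^2+ + EDTA^4- → [Cu(EDTA)]^2-
n(EDTA) = 0.02039 × 0.1953 = 3.982 × 10^-3 mol
n(Cu2+) in the aliquot = 3.982 × 10^-3 mol (1:1 ratio)
[Cu2+]_dilute = 3.982 × 10^-3 / 0.05000 = 0.07964 mol/L
Dilution factor = 100.0 / 25.03 = 3.995
[Cu2+]_stock = 0.07964 × 3.995 = 0.3182 mol/L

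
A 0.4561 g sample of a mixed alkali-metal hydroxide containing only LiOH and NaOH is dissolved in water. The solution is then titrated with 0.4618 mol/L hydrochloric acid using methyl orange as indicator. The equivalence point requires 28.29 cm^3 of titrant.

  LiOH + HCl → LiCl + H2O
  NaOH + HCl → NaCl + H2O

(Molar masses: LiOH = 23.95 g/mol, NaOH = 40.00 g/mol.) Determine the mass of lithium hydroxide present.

0.09919 g

n(HCl) = 0.02829 × 0.4618 = 0.01306 mol
Let x = n(LiOH), y = n(NaOH).
Titrant: 1x + 1y = 0.01306;  mass: 23.95x + 40.00y = 0.4561
Solving, x = 4.142 × 10^-3 mol, y = 8.923 × 10^-3 mol
mass of LiOH = 4.142 × 10^-3 × 23.95 = 0.09919 g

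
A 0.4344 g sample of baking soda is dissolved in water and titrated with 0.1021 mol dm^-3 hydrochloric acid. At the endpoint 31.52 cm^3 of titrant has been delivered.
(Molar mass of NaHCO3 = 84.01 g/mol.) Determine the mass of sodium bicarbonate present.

0.2704 g

NaHCO3 + HCl → NaCl + H2O + CO2
n(HCl) = 0.03152 L × 0.1021 mol/L = 3.218 × 10^-3 mol
n(NaHCO3) = 3.218 × 10^-3 mol (1:1 ratio)
mass of NaHCO3 = 3.218 × 10^-3 × 84.01 g/mol = 0.2704 g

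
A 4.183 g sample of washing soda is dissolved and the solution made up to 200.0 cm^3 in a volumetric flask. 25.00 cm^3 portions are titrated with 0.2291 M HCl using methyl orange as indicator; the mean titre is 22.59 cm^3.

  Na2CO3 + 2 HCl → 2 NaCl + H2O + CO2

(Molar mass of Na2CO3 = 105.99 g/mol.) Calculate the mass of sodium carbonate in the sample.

n(HCl) per titration = 0.02259 × 0.2291 = 5.175 × 10^-3 mol
From the 1:2 ratio, n(Na2CO3) in each aliquot = 1/2 × 5.175 × 10^-3 = 2.588 × 10^-3 mol
n(Na2CO3) in the whole flask = 2.588 × 10^-3 × 200.0/25.00 = 0.02070 mol
mass of Na2CO3 = 0.02070 × 105.99 = 2.194 g

2.194 g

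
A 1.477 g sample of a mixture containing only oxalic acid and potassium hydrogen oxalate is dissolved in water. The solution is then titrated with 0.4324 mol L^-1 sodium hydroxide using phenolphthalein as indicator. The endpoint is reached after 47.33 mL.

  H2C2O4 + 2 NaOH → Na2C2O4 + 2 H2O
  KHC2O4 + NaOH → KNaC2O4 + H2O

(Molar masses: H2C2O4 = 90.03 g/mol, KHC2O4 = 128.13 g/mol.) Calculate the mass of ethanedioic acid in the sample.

n(NaOH) = 0.04733 × 0.4324 = 0.02047 mol
Let x = n(H2C2O4), y = n(KHC2O4).
Titrant: 2x + 1y = 0.02047;  mass: 90.03x + 128.13y = 1.477
Solving, x = 6.890 × 10^-3 mol, y = 6.686 × 10^-3 mol
mass of H2C2O4 = 6.890 × 10^-3 × 90.03 = 0.6203 g

0.6203 g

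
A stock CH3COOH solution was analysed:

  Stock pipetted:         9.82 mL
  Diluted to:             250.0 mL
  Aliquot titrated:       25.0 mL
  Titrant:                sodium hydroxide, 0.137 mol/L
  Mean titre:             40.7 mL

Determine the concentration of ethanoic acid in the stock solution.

CH3COOH + NaOH → CH3COONa + H2O
n(NaOH) = 0.0407 × 0.137 = 5.58 × 10^-3 mol
n(CH3COOH) in the aliquot = 5.58 × 10^-3 mol (1:1 ratio)
[CH3COOH]_dilute = 5.58 × 10^-3 / 0.0250 = 0.223 mol/L
Dilution factor = 250.0 / 9.82 = 25.46
[CH3COOH]_stock = 0.223 × 25.46 = 5.68 mol/L

5.68 mol/L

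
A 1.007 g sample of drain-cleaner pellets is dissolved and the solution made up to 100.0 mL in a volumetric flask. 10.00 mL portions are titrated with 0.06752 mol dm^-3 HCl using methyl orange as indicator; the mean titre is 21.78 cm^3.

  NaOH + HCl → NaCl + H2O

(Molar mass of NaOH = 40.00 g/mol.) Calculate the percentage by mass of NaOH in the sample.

n(HCl) per titration = 0.02178 × 0.06752 = 1.471 × 10^-3 mol
n(NaOH) in each aliquot = 1.471 × 10^-3 mol (1:1 ratio)
n(NaOH) in the whole flask = 1.471 × 10^-3 × 100.0/10.00 = 0.01471 mol
mass of NaOH = 0.01471 × 40.00 = 0.5882 g
% NaOH = 0.5882 / 1.007 × 100 = 58.41 %

58.41 %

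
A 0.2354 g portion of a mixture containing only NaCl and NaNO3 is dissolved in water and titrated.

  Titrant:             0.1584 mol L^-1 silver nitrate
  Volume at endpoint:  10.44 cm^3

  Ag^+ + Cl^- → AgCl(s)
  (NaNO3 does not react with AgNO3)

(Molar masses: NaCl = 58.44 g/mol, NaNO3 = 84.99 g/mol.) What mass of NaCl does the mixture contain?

n(AgNO3) = 0.01044 × 0.1584 = 1.654 × 10^-3 mol
Let x = n(NaCl), y = n(NaNO3).
Titrant: 1x = 1.654 × 10^-3;  mass: 58.44x + 84.99y = 0.2354
Solving, x = 1.654 × 10^-3 mol, y = 1.633 × 10^-3 mol
mass of NaCl = 1.654 × 10^-3 × 58.44 = 0.09664 g

0.09664 g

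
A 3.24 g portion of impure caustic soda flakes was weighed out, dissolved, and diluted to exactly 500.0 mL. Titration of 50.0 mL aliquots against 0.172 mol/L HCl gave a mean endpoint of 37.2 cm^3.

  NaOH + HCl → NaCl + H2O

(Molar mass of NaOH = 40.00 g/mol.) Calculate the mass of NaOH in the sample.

2.56 g

n(HCl) per titration = 0.0372 × 0.172 = 6.40 × 10^-3 mol
n(NaOH) in each aliquot = 6.40 × 10^-3 mol (1:1 ratio)
n(NaOH) in the whole flask = 6.40 × 10^-3 × 500.0/50.0 = 0.0640 mol
mass of NaOH = 0.0640 × 40.00 = 2.56 g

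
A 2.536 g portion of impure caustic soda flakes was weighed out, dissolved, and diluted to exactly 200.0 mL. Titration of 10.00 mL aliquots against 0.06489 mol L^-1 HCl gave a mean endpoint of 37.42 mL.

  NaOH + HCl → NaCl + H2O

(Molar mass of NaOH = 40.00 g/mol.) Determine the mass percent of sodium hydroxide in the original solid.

n(HCl) per titration = 0.03742 × 0.06489 = 2.428 × 10^-3 mol
n(NaOH) in each aliquot = 2.428 × 10^-3 mol (1:1 ratio)
n(NaOH) in the whole flask = 2.428 × 10^-3 × 200.0/10.00 = 0.04856 mol
mass of NaOH = 0.04856 × 40.00 = 1.943 g
% NaOH = 1.943 / 2.536 × 100 = 76.60 %

76.60 %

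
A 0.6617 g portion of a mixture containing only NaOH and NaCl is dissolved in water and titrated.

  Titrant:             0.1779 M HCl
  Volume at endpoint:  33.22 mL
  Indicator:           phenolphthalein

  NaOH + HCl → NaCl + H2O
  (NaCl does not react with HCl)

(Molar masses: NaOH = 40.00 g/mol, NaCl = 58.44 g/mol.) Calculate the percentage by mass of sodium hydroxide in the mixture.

35.73 %

n(HCl) = 0.03322 × 0.1779 = 5.910 × 10^-3 mol
Let x = n(NaOH), y = n(NaCl).
Titrant: 1x = 5.910 × 10^-3;  mass: 40.00x + 58.44y = 0.6617
Solving, x = 5.910 × 10^-3 mol, y = 7.278 × 10^-3 mol
mass of NaOH = 5.910 × 10^-3 × 40.00 = 0.2364 g
% NaOH = 0.2364 / 0.6617 × 100 = 35.73 %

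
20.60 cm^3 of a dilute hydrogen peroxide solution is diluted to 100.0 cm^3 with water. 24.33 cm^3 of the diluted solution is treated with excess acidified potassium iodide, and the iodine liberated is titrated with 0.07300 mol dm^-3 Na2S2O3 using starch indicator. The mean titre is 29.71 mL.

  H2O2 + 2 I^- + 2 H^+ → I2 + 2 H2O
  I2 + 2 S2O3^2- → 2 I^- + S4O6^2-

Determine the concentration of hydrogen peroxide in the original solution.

n(S2O3^2-) = 0.02971 × 0.07300 = 2.169 × 10^-3 mol
n(I2) = n(S2O3^2-)/2 = 1.084 × 10^-3 mol
n(H2O2) in the aliquot = 1.084 × 10^-3 mol (1:1 ratio)
[H2O2]_dilute = 1.084 × 10^-3 / 0.02433 = 0.04457 mol/L
[H2O2]_original = 0.04457 × 100.0/20.60 = 0.2164 mol/L

0.2164 mol/L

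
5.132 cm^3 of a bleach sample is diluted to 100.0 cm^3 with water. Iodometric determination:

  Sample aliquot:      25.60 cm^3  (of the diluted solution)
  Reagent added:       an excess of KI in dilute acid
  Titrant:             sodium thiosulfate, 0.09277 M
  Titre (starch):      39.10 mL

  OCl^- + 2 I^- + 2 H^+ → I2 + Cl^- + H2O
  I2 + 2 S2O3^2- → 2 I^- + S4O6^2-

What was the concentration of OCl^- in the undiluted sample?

n(S2O3^2-) = 0.03910 × 0.09277 = 3.627 × 10^-3 mol
n(I2) = n(S2O3^2-)/2 = 1.814 × 10^-3 mol
n(OCl^-) in the aliquot = 1.814 × 10^-3 mol (1:1 ratio)
[OCl^-]_dilute = 1.814 × 10^-3 / 0.02560 = 0.07085 mol/L
[OCl^-]_original = 0.07085 × 100.0/5.132 = 1.380 mol/L

1.380 M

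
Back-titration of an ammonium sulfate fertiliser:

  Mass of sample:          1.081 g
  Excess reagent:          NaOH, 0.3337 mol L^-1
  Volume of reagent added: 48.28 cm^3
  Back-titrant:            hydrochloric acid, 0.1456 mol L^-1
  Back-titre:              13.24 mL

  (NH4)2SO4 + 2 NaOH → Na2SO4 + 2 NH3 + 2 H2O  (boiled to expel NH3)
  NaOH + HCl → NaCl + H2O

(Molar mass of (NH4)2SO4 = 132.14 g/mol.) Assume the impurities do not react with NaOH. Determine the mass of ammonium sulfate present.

n(NaOH) added = 0.04828 × 0.3337 = 0.01611 mol
n(HCl) used in back-titration = 0.01324 × 0.1456 = 1.928 × 10^-3 mol
n(NaOH) left over = 1.928 × 10^-3 mol (1:1 ratio)
n(NaOH) consumed by analyte = 0.01611 − 1.928 × 10^-3 = 0.01418 mol
From the 1:2 ratio, n((NH4)2SO4) = 1/2 × 0.01418 = 7.092 × 10^-3 mol
mass of (NH4)2SO4 = 7.092 × 10^-3 × 132.14 = 0.9371 g

0.9371 g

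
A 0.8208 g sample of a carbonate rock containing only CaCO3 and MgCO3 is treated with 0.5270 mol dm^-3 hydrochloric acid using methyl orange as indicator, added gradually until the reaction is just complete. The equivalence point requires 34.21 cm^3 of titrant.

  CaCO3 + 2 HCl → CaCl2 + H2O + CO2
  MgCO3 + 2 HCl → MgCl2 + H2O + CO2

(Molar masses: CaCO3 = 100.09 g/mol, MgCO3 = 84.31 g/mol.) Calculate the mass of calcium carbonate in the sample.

n(HCl) = 0.03421 × 0.5270 = 0.01803 mol
Let x = n(CaCO3), y = n(MgCO3).
Titrant: 2x + 2y = 0.01803;  mass: 100.09x + 84.31y = 0.8208
Solving, x = 3.853 × 10^-3 mol, y = 5.161 × 10^-3 mol
mass of CaCO3 = 3.853 × 10^-3 × 100.09 = 0.3857 g

0.3857 g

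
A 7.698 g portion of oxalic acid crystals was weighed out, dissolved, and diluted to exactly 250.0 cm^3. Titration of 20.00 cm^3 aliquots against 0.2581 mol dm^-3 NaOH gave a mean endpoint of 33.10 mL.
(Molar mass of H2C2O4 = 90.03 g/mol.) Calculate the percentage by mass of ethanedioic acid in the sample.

62.45 %

H2C2O4 + 2 NaOH → Na2C2O4 + 2 H2O
n(NaOH) per titration = 0.03310 × 0.2581 = 8.543 × 10^-3 mol
From the 1:2 ratio, n(H2C2O4) in each aliquot = 1/2 × 8.543 × 10^-3 = 4.272 × 10^-3 mol
n(H2C2O4) in the whole flask = 4.272 × 10^-3 × 250.0/20.00 = 0.05339 mol
mass of H2C2O4 = 0.05339 × 90.03 = 4.807 g
% H2C2O4 = 4.807 / 7.698 × 100 = 62.45 %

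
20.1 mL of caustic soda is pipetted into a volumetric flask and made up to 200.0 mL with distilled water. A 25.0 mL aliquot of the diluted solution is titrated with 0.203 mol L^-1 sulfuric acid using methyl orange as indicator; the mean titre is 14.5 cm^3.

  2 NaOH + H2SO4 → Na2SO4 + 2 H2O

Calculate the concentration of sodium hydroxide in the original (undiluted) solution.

2.34 mol/L

n(H2SO4) = 0.0145 × 0.203 = 2.94 × 10^-3 mol
From the 2:1 ratio, n(NaOH) in the aliquot = 2/1 × 2.94 × 10^-3 = 5.89 × 10^-3 mol
[NaOH]_dilute = 5.89 × 10^-3 / 0.0250 = 0.235 mol/L
Dilution factor = 200.0 / 20.1 = 9.950
[NaOH]_stock = 0.235 × 9.950 = 2.34 mol/L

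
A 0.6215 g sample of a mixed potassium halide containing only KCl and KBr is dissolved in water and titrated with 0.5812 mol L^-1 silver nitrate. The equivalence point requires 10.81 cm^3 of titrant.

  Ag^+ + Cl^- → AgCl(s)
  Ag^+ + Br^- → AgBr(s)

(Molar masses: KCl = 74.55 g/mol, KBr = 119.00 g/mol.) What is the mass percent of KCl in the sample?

34.04 %

n(AgNO3) = 0.01081 × 0.5812 = 6.283 × 10^-3 mol
Let x = n(KCl), y = n(KBr).
Titrant: 1x + 1y = 6.283 × 10^-3;  mass: 74.55x + 119.00y = 0.6215
Solving, x = 2.838 × 10^-3 mol, y = 3.445 × 10^-3 mol
mass of KCl = 2.838 × 10^-3 × 74.55 = 0.2116 g
% KCl = 0.2116 / 0.6215 × 100 = 34.04 %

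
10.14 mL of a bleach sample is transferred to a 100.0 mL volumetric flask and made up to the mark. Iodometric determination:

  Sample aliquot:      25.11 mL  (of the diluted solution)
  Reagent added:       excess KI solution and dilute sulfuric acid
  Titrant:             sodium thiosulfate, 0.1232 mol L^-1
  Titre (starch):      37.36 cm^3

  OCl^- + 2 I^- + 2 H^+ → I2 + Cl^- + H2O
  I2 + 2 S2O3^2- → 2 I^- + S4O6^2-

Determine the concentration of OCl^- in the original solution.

n(S2O3^2-) = 0.03736 × 0.1232 = 4.603 × 10^-3 mol
n(I2) = n(S2O3^2-)/2 = 2.301 × 10^-3 mol
n(OCl^-) in the aliquot = 2.301 × 10^-3 mol (1:1 ratio)
[OCl^-]_dilute = 2.301 × 10^-3 / 0.02511 = 0.09165 mol/L
[OCl^-]_original = 0.09165 × 100.0/10.14 = 0.9039 mol/L

0.9039 mol/L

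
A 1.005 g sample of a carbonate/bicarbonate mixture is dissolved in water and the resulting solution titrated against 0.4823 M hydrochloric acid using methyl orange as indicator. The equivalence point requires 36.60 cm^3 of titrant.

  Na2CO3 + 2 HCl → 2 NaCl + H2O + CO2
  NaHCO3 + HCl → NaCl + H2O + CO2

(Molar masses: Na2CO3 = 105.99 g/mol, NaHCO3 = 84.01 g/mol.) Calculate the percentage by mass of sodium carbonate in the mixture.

81.26 %

n(HCl) = 0.03660 × 0.4823 = 0.01765 mol
Let x = n(Na2CO3), y = n(NaHCO3).
Titrant: 2x + 1y = 0.01765;  mass: 105.99x + 84.01y = 1.005
Solving, x = 7.705 × 10^-3 mol, y = 2.242 × 10^-3 mol
mass of Na2CO3 = 7.705 × 10^-3 × 105.99 = 0.8167 g
% Na2CO3 = 0.8167 / 1.005 × 100 = 81.26 %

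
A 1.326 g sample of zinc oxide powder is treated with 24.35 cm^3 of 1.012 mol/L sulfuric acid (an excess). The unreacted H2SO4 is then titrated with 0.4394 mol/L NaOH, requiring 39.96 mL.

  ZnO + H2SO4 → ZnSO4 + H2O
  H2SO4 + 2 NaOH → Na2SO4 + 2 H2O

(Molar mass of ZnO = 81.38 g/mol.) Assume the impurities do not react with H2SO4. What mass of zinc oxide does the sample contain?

1.291 g

n(H2SO4) added = 0.02435 × 1.012 = 0.02464 mol
n(NaOH) used in back-titration = 0.03996 × 0.4394 = 0.01756 mol
From the 1:2 ratio, n(H2SO4) left over = 1/2 × 0.01756 = 8.779 × 10^-3 mol
n(H2SO4) consumed by analyte = 0.02464 − 8.779 × 10^-3 = 0.01586 mol
n(ZnO) = 0.01586 mol (1:1 ratio)
mass of ZnO = 0.01586 × 81.38 = 1.291 g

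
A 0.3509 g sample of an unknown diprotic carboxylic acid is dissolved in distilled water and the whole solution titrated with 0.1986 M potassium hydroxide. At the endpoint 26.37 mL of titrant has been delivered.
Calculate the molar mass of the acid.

134.0 g/mol

n(KOH) = 0.02637 L × 0.1986 mol/L = 5.237 × 10^-3 mol
From the 1:2 ratio, n(H2A) = 1/2 × 5.237 × 10^-3 = 2.619 × 10^-3 mol
M = m / n = 0.3509 g / 2.619 × 10^-3 mol = 134.0 g/mol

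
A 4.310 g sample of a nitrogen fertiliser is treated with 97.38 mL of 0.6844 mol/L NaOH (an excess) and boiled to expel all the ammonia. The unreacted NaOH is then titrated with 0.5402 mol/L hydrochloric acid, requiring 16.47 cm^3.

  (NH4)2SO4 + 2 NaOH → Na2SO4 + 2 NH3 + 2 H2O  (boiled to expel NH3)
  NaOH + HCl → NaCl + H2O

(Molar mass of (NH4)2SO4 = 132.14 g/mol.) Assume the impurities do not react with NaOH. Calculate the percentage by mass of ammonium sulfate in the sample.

n(NaOH) added = 0.09738 × 0.6844 = 0.06665 mol
n(HCl) used in back-titration = 0.01647 × 0.5402 = 8.897 × 10^-3 mol
n(NaOH) left over = 8.897 × 10^-3 mol (1:1 ratio)
n(NaOH) consumed by analyte = 0.06665 − 8.897 × 10^-3 = 0.05775 mol
From the 1:2 ratio, n((NH4)2SO4) = 1/2 × 0.05775 = 0.02887 mol
mass of (NH4)2SO4 = 0.02887 × 132.14 = 3.816 g
% (NH4)2SO4 = 3.816 / 4.310 × 100 = 88.53 %

88.53 %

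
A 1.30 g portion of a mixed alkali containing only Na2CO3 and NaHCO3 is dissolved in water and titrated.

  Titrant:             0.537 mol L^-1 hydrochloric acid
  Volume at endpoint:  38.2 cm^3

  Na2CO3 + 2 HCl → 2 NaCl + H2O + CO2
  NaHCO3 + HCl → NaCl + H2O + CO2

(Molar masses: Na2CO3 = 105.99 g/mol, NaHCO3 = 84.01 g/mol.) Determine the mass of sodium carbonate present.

n(HCl) = 0.0382 × 0.537 = 0.0205 mol
Let x = n(Na2CO3), y = n(NaHCO3).
Titrant: 2x + 1y = 0.0205;  mass: 105.99x + 84.01y = 1.30
Solving, x = 6.82 × 10^-3 mol, y = 6.86 × 10^-3 mol
mass of Na2CO3 = 6.82 × 10^-3 × 105.99 = 0.723 g

0.723 g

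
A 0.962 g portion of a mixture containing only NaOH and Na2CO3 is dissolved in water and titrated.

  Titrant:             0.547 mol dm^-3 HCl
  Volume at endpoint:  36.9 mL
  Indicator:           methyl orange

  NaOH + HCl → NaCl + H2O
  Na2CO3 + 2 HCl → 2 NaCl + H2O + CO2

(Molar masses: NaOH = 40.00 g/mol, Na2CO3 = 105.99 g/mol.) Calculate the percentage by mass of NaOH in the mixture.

n(HCl) = 0.0369 × 0.547 = 0.0202 mol
Let x = n(NaOH), y = n(Na2CO3).
Titrant: 1x + 2y = 0.0202;  mass: 40.00x + 105.99y = 0.962
Solving, x = 8.29 × 10^-3 mol, y = 5.95 × 10^-3 mol
mass of NaOH = 8.29 × 10^-3 × 40.00 = 0.331 g
% NaOH = 0.331 / 0.962 × 100 = 34.5 %

34.5 %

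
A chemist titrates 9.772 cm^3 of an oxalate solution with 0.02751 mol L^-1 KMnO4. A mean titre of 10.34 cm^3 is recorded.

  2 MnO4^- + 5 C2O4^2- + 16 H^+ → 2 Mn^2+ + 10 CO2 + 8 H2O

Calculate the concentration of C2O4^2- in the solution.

0.07277 mol/L

n(KMnO4) = 0.01034 L × 0.02751 mol/L = 2.845 × 10^-4 mol
From the 5:2 mole ratio, n(C2O4^2-) = 5/2 × 2.845 × 10^-4 = 7.111 × 10^-4 mol
[C2O4^2-] = 7.111 × 10^-4 mol / 0.009772 L = 0.07277 mol/L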